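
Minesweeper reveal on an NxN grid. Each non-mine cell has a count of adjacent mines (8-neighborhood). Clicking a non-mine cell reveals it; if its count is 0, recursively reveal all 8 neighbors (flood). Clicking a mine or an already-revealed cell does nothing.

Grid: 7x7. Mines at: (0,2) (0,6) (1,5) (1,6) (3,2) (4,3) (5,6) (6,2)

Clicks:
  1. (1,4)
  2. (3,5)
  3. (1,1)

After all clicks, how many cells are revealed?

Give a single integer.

Answer: 11

Derivation:
Click 1 (1,4) count=1: revealed 1 new [(1,4)] -> total=1
Click 2 (3,5) count=0: revealed 9 new [(2,4) (2,5) (2,6) (3,4) (3,5) (3,6) (4,4) (4,5) (4,6)] -> total=10
Click 3 (1,1) count=1: revealed 1 new [(1,1)] -> total=11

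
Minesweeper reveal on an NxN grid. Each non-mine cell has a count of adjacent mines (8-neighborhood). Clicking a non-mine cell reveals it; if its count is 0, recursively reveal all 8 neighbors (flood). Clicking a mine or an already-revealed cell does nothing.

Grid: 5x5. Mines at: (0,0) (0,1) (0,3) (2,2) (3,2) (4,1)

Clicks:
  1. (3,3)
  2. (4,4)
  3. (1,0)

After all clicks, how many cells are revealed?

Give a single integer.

Answer: 9

Derivation:
Click 1 (3,3) count=2: revealed 1 new [(3,3)] -> total=1
Click 2 (4,4) count=0: revealed 7 new [(1,3) (1,4) (2,3) (2,4) (3,4) (4,3) (4,4)] -> total=8
Click 3 (1,0) count=2: revealed 1 new [(1,0)] -> total=9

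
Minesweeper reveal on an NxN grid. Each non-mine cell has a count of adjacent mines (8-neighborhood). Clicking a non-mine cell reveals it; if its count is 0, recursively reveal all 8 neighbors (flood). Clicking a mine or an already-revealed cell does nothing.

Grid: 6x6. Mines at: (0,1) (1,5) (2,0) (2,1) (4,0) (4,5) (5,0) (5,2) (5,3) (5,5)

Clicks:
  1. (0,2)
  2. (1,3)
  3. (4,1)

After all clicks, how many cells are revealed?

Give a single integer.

Answer: 16

Derivation:
Click 1 (0,2) count=1: revealed 1 new [(0,2)] -> total=1
Click 2 (1,3) count=0: revealed 14 new [(0,3) (0,4) (1,2) (1,3) (1,4) (2,2) (2,3) (2,4) (3,2) (3,3) (3,4) (4,2) (4,3) (4,4)] -> total=15
Click 3 (4,1) count=3: revealed 1 new [(4,1)] -> total=16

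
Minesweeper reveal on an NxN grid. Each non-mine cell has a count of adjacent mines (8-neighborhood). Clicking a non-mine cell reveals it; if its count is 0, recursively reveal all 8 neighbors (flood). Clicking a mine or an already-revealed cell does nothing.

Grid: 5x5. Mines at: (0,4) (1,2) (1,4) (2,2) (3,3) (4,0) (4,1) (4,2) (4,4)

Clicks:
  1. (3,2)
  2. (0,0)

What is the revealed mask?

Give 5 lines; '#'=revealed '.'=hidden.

Answer: ##...
##...
##...
###..
.....

Derivation:
Click 1 (3,2) count=4: revealed 1 new [(3,2)] -> total=1
Click 2 (0,0) count=0: revealed 8 new [(0,0) (0,1) (1,0) (1,1) (2,0) (2,1) (3,0) (3,1)] -> total=9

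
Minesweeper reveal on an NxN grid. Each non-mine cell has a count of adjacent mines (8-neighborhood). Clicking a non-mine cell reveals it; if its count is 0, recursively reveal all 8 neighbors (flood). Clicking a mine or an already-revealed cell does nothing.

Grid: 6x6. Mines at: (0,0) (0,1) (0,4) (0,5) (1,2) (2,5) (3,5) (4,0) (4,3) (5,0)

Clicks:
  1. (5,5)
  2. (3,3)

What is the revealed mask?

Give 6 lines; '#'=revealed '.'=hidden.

Answer: ......
......
......
...#..
....##
....##

Derivation:
Click 1 (5,5) count=0: revealed 4 new [(4,4) (4,5) (5,4) (5,5)] -> total=4
Click 2 (3,3) count=1: revealed 1 new [(3,3)] -> total=5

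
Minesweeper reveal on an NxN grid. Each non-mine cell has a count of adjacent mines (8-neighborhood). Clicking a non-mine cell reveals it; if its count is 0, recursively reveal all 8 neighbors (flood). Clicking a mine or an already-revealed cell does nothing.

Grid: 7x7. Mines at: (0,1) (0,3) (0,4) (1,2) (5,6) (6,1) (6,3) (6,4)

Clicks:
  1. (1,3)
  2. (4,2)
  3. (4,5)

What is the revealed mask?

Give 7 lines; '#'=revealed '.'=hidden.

Answer: .....##
##.####
#######
#######
#######
######.
.......

Derivation:
Click 1 (1,3) count=3: revealed 1 new [(1,3)] -> total=1
Click 2 (4,2) count=0: revealed 34 new [(0,5) (0,6) (1,0) (1,1) (1,4) (1,5) (1,6) (2,0) (2,1) (2,2) (2,3) (2,4) (2,5) (2,6) (3,0) (3,1) (3,2) (3,3) (3,4) (3,5) (3,6) (4,0) (4,1) (4,2) (4,3) (4,4) (4,5) (4,6) (5,0) (5,1) (5,2) (5,3) (5,4) (5,5)] -> total=35
Click 3 (4,5) count=1: revealed 0 new [(none)] -> total=35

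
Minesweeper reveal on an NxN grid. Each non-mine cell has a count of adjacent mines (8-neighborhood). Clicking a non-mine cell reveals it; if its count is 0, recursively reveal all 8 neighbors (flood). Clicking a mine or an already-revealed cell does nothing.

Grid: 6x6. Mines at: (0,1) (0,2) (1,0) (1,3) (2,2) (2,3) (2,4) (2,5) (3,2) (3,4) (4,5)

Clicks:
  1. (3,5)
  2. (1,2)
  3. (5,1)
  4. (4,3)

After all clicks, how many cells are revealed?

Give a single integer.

Answer: 16

Derivation:
Click 1 (3,5) count=4: revealed 1 new [(3,5)] -> total=1
Click 2 (1,2) count=5: revealed 1 new [(1,2)] -> total=2
Click 3 (5,1) count=0: revealed 14 new [(2,0) (2,1) (3,0) (3,1) (4,0) (4,1) (4,2) (4,3) (4,4) (5,0) (5,1) (5,2) (5,3) (5,4)] -> total=16
Click 4 (4,3) count=2: revealed 0 new [(none)] -> total=16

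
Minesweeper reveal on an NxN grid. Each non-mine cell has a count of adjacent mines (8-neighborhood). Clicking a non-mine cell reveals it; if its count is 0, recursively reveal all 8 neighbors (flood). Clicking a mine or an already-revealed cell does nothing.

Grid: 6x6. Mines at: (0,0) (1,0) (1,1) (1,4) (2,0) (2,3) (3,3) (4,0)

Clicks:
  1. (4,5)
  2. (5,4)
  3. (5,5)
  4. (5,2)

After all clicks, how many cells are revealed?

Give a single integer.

Answer: 14

Derivation:
Click 1 (4,5) count=0: revealed 14 new [(2,4) (2,5) (3,4) (3,5) (4,1) (4,2) (4,3) (4,4) (4,5) (5,1) (5,2) (5,3) (5,4) (5,5)] -> total=14
Click 2 (5,4) count=0: revealed 0 new [(none)] -> total=14
Click 3 (5,5) count=0: revealed 0 new [(none)] -> total=14
Click 4 (5,2) count=0: revealed 0 new [(none)] -> total=14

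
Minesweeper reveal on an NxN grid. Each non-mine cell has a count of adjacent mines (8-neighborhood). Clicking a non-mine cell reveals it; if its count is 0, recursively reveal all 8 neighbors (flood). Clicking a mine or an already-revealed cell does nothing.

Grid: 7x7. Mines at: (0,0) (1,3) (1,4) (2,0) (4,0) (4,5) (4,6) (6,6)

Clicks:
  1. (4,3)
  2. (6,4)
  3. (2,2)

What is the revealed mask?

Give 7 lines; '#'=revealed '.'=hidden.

Click 1 (4,3) count=0: revealed 24 new [(2,1) (2,2) (2,3) (2,4) (3,1) (3,2) (3,3) (3,4) (4,1) (4,2) (4,3) (4,4) (5,0) (5,1) (5,2) (5,3) (5,4) (5,5) (6,0) (6,1) (6,2) (6,3) (6,4) (6,5)] -> total=24
Click 2 (6,4) count=0: revealed 0 new [(none)] -> total=24
Click 3 (2,2) count=1: revealed 0 new [(none)] -> total=24

Answer: .......
.......
.####..
.####..
.####..
######.
######.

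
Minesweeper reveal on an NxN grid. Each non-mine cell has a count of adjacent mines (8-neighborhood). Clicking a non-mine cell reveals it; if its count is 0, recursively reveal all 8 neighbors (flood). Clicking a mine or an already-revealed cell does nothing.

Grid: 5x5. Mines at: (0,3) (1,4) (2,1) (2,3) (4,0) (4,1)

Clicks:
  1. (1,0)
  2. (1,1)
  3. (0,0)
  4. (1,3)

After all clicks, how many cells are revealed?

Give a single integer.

Click 1 (1,0) count=1: revealed 1 new [(1,0)] -> total=1
Click 2 (1,1) count=1: revealed 1 new [(1,1)] -> total=2
Click 3 (0,0) count=0: revealed 4 new [(0,0) (0,1) (0,2) (1,2)] -> total=6
Click 4 (1,3) count=3: revealed 1 new [(1,3)] -> total=7

Answer: 7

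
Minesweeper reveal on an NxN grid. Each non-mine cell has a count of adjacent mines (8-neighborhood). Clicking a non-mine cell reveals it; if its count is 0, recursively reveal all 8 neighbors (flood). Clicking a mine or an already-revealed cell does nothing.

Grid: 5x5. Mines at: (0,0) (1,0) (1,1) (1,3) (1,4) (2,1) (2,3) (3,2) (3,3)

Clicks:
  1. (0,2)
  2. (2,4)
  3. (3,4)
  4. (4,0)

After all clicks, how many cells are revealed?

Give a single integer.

Answer: 7

Derivation:
Click 1 (0,2) count=2: revealed 1 new [(0,2)] -> total=1
Click 2 (2,4) count=4: revealed 1 new [(2,4)] -> total=2
Click 3 (3,4) count=2: revealed 1 new [(3,4)] -> total=3
Click 4 (4,0) count=0: revealed 4 new [(3,0) (3,1) (4,0) (4,1)] -> total=7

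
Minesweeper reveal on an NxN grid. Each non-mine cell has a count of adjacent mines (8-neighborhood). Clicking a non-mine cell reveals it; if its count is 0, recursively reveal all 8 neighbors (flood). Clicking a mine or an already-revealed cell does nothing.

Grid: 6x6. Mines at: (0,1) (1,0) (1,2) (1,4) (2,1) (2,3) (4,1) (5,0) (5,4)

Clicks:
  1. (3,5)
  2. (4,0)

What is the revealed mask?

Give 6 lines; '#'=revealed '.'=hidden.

Click 1 (3,5) count=0: revealed 6 new [(2,4) (2,5) (3,4) (3,5) (4,4) (4,5)] -> total=6
Click 2 (4,0) count=2: revealed 1 new [(4,0)] -> total=7

Answer: ......
......
....##
....##
#...##
......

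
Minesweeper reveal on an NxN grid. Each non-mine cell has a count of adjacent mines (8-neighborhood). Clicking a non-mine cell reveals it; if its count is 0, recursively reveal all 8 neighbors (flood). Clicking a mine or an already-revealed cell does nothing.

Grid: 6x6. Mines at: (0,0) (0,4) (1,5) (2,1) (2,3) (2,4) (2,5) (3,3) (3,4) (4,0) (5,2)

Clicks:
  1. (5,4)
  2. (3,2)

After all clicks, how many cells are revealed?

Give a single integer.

Click 1 (5,4) count=0: revealed 6 new [(4,3) (4,4) (4,5) (5,3) (5,4) (5,5)] -> total=6
Click 2 (3,2) count=3: revealed 1 new [(3,2)] -> total=7

Answer: 7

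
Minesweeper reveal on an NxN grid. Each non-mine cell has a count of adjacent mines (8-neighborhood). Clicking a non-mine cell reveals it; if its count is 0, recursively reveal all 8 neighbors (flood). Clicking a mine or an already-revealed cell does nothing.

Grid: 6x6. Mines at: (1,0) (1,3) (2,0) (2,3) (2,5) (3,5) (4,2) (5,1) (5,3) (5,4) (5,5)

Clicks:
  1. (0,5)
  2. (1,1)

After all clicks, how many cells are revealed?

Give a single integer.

Click 1 (0,5) count=0: revealed 4 new [(0,4) (0,5) (1,4) (1,5)] -> total=4
Click 2 (1,1) count=2: revealed 1 new [(1,1)] -> total=5

Answer: 5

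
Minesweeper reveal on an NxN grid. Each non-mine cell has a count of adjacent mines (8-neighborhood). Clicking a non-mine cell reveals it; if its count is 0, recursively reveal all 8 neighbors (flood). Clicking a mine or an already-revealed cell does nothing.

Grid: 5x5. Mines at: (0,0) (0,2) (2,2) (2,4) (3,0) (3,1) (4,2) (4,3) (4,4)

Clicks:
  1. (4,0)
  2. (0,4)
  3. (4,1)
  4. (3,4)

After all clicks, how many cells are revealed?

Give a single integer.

Click 1 (4,0) count=2: revealed 1 new [(4,0)] -> total=1
Click 2 (0,4) count=0: revealed 4 new [(0,3) (0,4) (1,3) (1,4)] -> total=5
Click 3 (4,1) count=3: revealed 1 new [(4,1)] -> total=6
Click 4 (3,4) count=3: revealed 1 new [(3,4)] -> total=7

Answer: 7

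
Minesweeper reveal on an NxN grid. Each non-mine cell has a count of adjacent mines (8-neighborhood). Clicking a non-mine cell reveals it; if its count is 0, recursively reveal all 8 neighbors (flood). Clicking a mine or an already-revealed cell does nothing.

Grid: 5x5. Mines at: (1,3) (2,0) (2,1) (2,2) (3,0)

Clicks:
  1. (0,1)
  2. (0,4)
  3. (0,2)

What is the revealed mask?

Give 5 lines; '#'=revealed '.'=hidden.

Answer: ###.#
###..
.....
.....
.....

Derivation:
Click 1 (0,1) count=0: revealed 6 new [(0,0) (0,1) (0,2) (1,0) (1,1) (1,2)] -> total=6
Click 2 (0,4) count=1: revealed 1 new [(0,4)] -> total=7
Click 3 (0,2) count=1: revealed 0 new [(none)] -> total=7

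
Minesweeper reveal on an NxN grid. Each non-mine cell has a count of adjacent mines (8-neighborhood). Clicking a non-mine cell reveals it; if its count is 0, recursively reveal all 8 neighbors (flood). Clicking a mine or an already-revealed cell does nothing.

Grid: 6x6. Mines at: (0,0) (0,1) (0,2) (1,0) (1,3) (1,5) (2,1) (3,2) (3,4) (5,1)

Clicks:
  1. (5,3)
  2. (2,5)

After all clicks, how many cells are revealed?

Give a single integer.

Answer: 9

Derivation:
Click 1 (5,3) count=0: revealed 8 new [(4,2) (4,3) (4,4) (4,5) (5,2) (5,3) (5,4) (5,5)] -> total=8
Click 2 (2,5) count=2: revealed 1 new [(2,5)] -> total=9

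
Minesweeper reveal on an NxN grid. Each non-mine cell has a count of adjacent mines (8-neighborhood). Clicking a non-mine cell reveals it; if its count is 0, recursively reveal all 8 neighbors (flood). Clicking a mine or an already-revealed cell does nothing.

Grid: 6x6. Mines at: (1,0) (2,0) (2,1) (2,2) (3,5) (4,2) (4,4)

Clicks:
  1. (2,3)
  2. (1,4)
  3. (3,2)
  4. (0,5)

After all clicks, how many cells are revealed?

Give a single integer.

Click 1 (2,3) count=1: revealed 1 new [(2,3)] -> total=1
Click 2 (1,4) count=0: revealed 12 new [(0,1) (0,2) (0,3) (0,4) (0,5) (1,1) (1,2) (1,3) (1,4) (1,5) (2,4) (2,5)] -> total=13
Click 3 (3,2) count=3: revealed 1 new [(3,2)] -> total=14
Click 4 (0,5) count=0: revealed 0 new [(none)] -> total=14

Answer: 14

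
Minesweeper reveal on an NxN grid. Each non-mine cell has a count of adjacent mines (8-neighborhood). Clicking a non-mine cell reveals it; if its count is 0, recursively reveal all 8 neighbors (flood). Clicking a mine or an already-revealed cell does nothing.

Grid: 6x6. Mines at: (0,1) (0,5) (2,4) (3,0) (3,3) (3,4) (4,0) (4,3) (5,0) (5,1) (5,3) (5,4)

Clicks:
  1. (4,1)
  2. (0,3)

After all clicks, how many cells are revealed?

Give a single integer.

Answer: 7

Derivation:
Click 1 (4,1) count=4: revealed 1 new [(4,1)] -> total=1
Click 2 (0,3) count=0: revealed 6 new [(0,2) (0,3) (0,4) (1,2) (1,3) (1,4)] -> total=7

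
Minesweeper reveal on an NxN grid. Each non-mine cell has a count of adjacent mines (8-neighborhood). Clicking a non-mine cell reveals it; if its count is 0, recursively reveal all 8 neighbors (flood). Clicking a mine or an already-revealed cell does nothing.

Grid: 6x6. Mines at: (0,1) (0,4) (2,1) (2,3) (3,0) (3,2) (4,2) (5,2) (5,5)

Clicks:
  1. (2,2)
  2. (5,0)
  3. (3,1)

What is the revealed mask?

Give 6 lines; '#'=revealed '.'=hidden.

Click 1 (2,2) count=3: revealed 1 new [(2,2)] -> total=1
Click 2 (5,0) count=0: revealed 4 new [(4,0) (4,1) (5,0) (5,1)] -> total=5
Click 3 (3,1) count=4: revealed 1 new [(3,1)] -> total=6

Answer: ......
......
..#...
.#....
##....
##....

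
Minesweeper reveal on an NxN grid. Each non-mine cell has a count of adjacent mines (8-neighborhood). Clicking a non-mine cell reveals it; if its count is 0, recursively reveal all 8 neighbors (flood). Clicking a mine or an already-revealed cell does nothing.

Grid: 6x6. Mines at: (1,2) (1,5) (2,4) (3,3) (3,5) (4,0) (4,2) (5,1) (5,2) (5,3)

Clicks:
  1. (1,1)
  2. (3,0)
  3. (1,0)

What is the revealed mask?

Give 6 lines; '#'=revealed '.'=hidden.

Click 1 (1,1) count=1: revealed 1 new [(1,1)] -> total=1
Click 2 (3,0) count=1: revealed 1 new [(3,0)] -> total=2
Click 3 (1,0) count=0: revealed 6 new [(0,0) (0,1) (1,0) (2,0) (2,1) (3,1)] -> total=8

Answer: ##....
##....
##....
##....
......
......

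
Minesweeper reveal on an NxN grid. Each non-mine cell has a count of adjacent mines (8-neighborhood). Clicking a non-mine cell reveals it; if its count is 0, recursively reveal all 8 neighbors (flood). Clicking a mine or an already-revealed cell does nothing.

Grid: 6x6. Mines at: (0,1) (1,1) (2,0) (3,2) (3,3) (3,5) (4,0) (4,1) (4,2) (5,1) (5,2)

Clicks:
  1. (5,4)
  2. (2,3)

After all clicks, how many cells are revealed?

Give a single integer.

Click 1 (5,4) count=0: revealed 6 new [(4,3) (4,4) (4,5) (5,3) (5,4) (5,5)] -> total=6
Click 2 (2,3) count=2: revealed 1 new [(2,3)] -> total=7

Answer: 7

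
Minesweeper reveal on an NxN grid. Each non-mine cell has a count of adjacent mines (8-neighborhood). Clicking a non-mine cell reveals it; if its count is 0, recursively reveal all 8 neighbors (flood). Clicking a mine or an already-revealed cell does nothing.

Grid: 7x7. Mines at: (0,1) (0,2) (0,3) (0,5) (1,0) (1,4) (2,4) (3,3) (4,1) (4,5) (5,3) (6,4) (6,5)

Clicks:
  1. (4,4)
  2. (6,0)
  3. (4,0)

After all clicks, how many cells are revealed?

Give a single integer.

Click 1 (4,4) count=3: revealed 1 new [(4,4)] -> total=1
Click 2 (6,0) count=0: revealed 6 new [(5,0) (5,1) (5,2) (6,0) (6,1) (6,2)] -> total=7
Click 3 (4,0) count=1: revealed 1 new [(4,0)] -> total=8

Answer: 8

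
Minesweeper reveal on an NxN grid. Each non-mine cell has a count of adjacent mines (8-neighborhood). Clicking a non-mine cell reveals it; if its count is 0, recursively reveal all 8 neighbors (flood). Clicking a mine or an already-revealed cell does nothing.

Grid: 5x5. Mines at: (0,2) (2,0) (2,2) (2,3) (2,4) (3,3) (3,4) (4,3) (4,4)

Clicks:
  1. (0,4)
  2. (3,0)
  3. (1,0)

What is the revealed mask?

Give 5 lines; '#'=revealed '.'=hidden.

Click 1 (0,4) count=0: revealed 4 new [(0,3) (0,4) (1,3) (1,4)] -> total=4
Click 2 (3,0) count=1: revealed 1 new [(3,0)] -> total=5
Click 3 (1,0) count=1: revealed 1 new [(1,0)] -> total=6

Answer: ...##
#..##
.....
#....
.....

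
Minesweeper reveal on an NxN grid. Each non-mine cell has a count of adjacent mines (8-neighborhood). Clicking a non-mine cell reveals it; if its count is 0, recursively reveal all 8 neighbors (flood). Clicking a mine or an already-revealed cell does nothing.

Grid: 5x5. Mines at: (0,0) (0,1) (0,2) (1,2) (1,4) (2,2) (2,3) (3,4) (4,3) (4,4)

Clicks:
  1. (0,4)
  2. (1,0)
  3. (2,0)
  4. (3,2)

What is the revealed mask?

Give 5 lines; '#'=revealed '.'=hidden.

Click 1 (0,4) count=1: revealed 1 new [(0,4)] -> total=1
Click 2 (1,0) count=2: revealed 1 new [(1,0)] -> total=2
Click 3 (2,0) count=0: revealed 9 new [(1,1) (2,0) (2,1) (3,0) (3,1) (3,2) (4,0) (4,1) (4,2)] -> total=11
Click 4 (3,2) count=3: revealed 0 new [(none)] -> total=11

Answer: ....#
##...
##...
###..
###..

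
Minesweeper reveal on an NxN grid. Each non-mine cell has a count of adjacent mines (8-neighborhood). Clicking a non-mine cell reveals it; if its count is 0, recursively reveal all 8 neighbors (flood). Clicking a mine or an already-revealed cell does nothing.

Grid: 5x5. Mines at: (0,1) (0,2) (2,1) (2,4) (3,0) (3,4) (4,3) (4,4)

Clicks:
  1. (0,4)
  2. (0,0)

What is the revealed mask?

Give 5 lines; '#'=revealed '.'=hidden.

Click 1 (0,4) count=0: revealed 4 new [(0,3) (0,4) (1,3) (1,4)] -> total=4
Click 2 (0,0) count=1: revealed 1 new [(0,0)] -> total=5

Answer: #..##
...##
.....
.....
.....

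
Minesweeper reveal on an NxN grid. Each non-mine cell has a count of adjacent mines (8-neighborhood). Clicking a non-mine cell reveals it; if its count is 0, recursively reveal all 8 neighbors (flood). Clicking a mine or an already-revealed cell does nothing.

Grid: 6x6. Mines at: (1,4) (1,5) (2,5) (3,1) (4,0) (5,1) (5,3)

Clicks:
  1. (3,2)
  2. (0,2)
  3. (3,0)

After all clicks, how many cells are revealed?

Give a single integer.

Click 1 (3,2) count=1: revealed 1 new [(3,2)] -> total=1
Click 2 (0,2) count=0: revealed 12 new [(0,0) (0,1) (0,2) (0,3) (1,0) (1,1) (1,2) (1,3) (2,0) (2,1) (2,2) (2,3)] -> total=13
Click 3 (3,0) count=2: revealed 1 new [(3,0)] -> total=14

Answer: 14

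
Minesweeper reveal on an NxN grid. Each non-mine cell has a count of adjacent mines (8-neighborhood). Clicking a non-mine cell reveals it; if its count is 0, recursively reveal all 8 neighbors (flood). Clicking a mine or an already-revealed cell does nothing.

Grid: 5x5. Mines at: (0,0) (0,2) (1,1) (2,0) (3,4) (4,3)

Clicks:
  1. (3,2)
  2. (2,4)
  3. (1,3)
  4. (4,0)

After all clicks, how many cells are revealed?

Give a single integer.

Answer: 8

Derivation:
Click 1 (3,2) count=1: revealed 1 new [(3,2)] -> total=1
Click 2 (2,4) count=1: revealed 1 new [(2,4)] -> total=2
Click 3 (1,3) count=1: revealed 1 new [(1,3)] -> total=3
Click 4 (4,0) count=0: revealed 5 new [(3,0) (3,1) (4,0) (4,1) (4,2)] -> total=8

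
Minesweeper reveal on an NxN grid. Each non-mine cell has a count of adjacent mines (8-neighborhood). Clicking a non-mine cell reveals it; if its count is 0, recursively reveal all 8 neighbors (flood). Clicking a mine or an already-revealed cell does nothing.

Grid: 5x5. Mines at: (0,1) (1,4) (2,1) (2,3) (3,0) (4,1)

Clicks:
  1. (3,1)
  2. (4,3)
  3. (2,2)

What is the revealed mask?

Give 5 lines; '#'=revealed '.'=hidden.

Answer: .....
.....
..#..
.####
..###

Derivation:
Click 1 (3,1) count=3: revealed 1 new [(3,1)] -> total=1
Click 2 (4,3) count=0: revealed 6 new [(3,2) (3,3) (3,4) (4,2) (4,3) (4,4)] -> total=7
Click 3 (2,2) count=2: revealed 1 new [(2,2)] -> total=8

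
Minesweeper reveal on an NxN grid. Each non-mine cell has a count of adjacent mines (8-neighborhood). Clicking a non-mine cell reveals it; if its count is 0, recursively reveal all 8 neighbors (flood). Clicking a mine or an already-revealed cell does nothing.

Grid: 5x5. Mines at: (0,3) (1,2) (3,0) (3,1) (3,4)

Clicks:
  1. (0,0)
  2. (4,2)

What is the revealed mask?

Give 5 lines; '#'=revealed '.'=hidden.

Click 1 (0,0) count=0: revealed 6 new [(0,0) (0,1) (1,0) (1,1) (2,0) (2,1)] -> total=6
Click 2 (4,2) count=1: revealed 1 new [(4,2)] -> total=7

Answer: ##...
##...
##...
.....
..#..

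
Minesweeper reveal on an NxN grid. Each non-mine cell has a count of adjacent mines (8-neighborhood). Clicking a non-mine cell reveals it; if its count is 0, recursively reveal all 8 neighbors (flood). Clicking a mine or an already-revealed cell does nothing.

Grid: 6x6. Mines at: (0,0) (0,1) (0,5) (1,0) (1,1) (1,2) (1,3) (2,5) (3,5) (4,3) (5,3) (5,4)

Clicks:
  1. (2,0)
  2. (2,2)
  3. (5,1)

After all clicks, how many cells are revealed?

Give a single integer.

Answer: 12

Derivation:
Click 1 (2,0) count=2: revealed 1 new [(2,0)] -> total=1
Click 2 (2,2) count=3: revealed 1 new [(2,2)] -> total=2
Click 3 (5,1) count=0: revealed 10 new [(2,1) (3,0) (3,1) (3,2) (4,0) (4,1) (4,2) (5,0) (5,1) (5,2)] -> total=12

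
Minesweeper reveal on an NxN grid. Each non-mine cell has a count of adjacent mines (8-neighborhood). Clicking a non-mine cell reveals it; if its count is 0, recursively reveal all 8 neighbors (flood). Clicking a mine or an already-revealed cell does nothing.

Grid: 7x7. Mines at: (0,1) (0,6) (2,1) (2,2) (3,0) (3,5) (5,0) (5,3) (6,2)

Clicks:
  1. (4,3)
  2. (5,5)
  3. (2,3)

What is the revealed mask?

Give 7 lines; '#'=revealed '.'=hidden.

Click 1 (4,3) count=1: revealed 1 new [(4,3)] -> total=1
Click 2 (5,5) count=0: revealed 9 new [(4,4) (4,5) (4,6) (5,4) (5,5) (5,6) (6,4) (6,5) (6,6)] -> total=10
Click 3 (2,3) count=1: revealed 1 new [(2,3)] -> total=11

Answer: .......
.......
...#...
.......
...####
....###
....###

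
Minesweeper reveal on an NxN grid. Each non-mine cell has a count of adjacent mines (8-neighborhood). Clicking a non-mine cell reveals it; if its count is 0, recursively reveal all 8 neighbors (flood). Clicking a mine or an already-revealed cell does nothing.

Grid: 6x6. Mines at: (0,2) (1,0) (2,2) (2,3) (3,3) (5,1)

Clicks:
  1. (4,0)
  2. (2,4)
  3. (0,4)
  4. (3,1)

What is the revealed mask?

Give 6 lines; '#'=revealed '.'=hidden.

Answer: ...###
...###
....##
.#..##
#.####
..####

Derivation:
Click 1 (4,0) count=1: revealed 1 new [(4,0)] -> total=1
Click 2 (2,4) count=2: revealed 1 new [(2,4)] -> total=2
Click 3 (0,4) count=0: revealed 17 new [(0,3) (0,4) (0,5) (1,3) (1,4) (1,5) (2,5) (3,4) (3,5) (4,2) (4,3) (4,4) (4,5) (5,2) (5,3) (5,4) (5,5)] -> total=19
Click 4 (3,1) count=1: revealed 1 new [(3,1)] -> total=20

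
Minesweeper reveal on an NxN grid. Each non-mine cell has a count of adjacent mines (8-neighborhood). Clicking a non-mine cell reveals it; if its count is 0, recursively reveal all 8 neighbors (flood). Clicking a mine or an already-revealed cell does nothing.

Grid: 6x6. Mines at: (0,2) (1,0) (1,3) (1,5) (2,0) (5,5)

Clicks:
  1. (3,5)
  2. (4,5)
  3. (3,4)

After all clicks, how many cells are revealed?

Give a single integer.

Click 1 (3,5) count=0: revealed 22 new [(2,1) (2,2) (2,3) (2,4) (2,5) (3,0) (3,1) (3,2) (3,3) (3,4) (3,5) (4,0) (4,1) (4,2) (4,3) (4,4) (4,5) (5,0) (5,1) (5,2) (5,3) (5,4)] -> total=22
Click 2 (4,5) count=1: revealed 0 new [(none)] -> total=22
Click 3 (3,4) count=0: revealed 0 new [(none)] -> total=22

Answer: 22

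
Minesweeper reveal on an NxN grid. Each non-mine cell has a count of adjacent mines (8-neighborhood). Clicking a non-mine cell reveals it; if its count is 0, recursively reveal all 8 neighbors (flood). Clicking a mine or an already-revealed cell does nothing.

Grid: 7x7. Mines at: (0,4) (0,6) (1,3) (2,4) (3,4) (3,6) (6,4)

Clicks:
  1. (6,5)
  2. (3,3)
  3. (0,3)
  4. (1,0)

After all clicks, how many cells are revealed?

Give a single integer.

Answer: 28

Derivation:
Click 1 (6,5) count=1: revealed 1 new [(6,5)] -> total=1
Click 2 (3,3) count=2: revealed 1 new [(3,3)] -> total=2
Click 3 (0,3) count=2: revealed 1 new [(0,3)] -> total=3
Click 4 (1,0) count=0: revealed 25 new [(0,0) (0,1) (0,2) (1,0) (1,1) (1,2) (2,0) (2,1) (2,2) (2,3) (3,0) (3,1) (3,2) (4,0) (4,1) (4,2) (4,3) (5,0) (5,1) (5,2) (5,3) (6,0) (6,1) (6,2) (6,3)] -> total=28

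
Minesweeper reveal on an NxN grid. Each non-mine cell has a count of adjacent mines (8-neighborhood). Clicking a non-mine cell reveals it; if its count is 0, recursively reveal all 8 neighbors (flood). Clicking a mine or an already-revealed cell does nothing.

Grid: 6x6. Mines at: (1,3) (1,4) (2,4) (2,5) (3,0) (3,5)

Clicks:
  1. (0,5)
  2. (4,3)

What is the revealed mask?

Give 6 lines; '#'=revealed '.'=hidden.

Answer: .....#
......
.###..
.####.
######
######

Derivation:
Click 1 (0,5) count=1: revealed 1 new [(0,5)] -> total=1
Click 2 (4,3) count=0: revealed 19 new [(2,1) (2,2) (2,3) (3,1) (3,2) (3,3) (3,4) (4,0) (4,1) (4,2) (4,3) (4,4) (4,5) (5,0) (5,1) (5,2) (5,3) (5,4) (5,5)] -> total=20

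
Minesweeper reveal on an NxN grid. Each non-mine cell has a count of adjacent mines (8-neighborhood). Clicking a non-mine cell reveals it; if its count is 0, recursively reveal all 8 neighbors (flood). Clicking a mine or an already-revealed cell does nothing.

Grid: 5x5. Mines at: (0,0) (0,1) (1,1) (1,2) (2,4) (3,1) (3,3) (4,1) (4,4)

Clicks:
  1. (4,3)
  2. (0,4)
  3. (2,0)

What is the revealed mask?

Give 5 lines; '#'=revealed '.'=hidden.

Answer: ...##
...##
#....
.....
...#.

Derivation:
Click 1 (4,3) count=2: revealed 1 new [(4,3)] -> total=1
Click 2 (0,4) count=0: revealed 4 new [(0,3) (0,4) (1,3) (1,4)] -> total=5
Click 3 (2,0) count=2: revealed 1 new [(2,0)] -> total=6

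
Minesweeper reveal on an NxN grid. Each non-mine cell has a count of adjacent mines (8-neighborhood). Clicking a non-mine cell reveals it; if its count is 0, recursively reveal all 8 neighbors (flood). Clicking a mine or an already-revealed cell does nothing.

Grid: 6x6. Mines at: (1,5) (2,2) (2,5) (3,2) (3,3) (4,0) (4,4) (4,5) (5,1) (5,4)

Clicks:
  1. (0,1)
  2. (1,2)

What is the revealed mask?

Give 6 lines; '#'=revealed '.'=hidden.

Click 1 (0,1) count=0: revealed 14 new [(0,0) (0,1) (0,2) (0,3) (0,4) (1,0) (1,1) (1,2) (1,3) (1,4) (2,0) (2,1) (3,0) (3,1)] -> total=14
Click 2 (1,2) count=1: revealed 0 new [(none)] -> total=14

Answer: #####.
#####.
##....
##....
......
......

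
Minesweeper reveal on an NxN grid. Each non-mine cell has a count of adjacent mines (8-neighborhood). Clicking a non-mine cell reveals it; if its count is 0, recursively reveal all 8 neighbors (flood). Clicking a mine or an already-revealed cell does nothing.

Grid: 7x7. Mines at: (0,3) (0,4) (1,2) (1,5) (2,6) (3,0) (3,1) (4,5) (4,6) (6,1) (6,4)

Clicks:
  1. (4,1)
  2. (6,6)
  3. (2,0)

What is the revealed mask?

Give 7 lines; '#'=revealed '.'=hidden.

Click 1 (4,1) count=2: revealed 1 new [(4,1)] -> total=1
Click 2 (6,6) count=0: revealed 4 new [(5,5) (5,6) (6,5) (6,6)] -> total=5
Click 3 (2,0) count=2: revealed 1 new [(2,0)] -> total=6

Answer: .......
.......
#......
.......
.#.....
.....##
.....##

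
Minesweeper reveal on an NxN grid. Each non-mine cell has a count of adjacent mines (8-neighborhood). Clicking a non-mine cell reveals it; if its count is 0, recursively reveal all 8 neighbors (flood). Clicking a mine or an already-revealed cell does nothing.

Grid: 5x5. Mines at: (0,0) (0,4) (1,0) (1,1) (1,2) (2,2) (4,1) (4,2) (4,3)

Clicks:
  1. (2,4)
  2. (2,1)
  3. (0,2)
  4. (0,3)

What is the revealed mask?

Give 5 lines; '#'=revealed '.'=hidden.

Answer: ..##.
...##
.#.##
...##
.....

Derivation:
Click 1 (2,4) count=0: revealed 6 new [(1,3) (1,4) (2,3) (2,4) (3,3) (3,4)] -> total=6
Click 2 (2,1) count=4: revealed 1 new [(2,1)] -> total=7
Click 3 (0,2) count=2: revealed 1 new [(0,2)] -> total=8
Click 4 (0,3) count=2: revealed 1 new [(0,3)] -> total=9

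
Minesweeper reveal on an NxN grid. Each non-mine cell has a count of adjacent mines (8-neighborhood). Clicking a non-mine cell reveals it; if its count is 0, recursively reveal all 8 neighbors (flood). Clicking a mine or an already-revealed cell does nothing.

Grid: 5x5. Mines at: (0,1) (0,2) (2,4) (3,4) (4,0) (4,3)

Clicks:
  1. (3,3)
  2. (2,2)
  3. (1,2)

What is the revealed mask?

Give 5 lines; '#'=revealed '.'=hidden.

Click 1 (3,3) count=3: revealed 1 new [(3,3)] -> total=1
Click 2 (2,2) count=0: revealed 11 new [(1,0) (1,1) (1,2) (1,3) (2,0) (2,1) (2,2) (2,3) (3,0) (3,1) (3,2)] -> total=12
Click 3 (1,2) count=2: revealed 0 new [(none)] -> total=12

Answer: .....
####.
####.
####.
.....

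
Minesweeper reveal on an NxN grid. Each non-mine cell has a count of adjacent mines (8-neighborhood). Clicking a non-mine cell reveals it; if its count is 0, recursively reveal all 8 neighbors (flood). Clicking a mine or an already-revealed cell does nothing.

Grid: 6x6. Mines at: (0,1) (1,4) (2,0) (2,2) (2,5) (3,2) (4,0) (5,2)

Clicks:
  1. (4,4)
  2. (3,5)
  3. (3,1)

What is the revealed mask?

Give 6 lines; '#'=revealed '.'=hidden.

Click 1 (4,4) count=0: revealed 9 new [(3,3) (3,4) (3,5) (4,3) (4,4) (4,5) (5,3) (5,4) (5,5)] -> total=9
Click 2 (3,5) count=1: revealed 0 new [(none)] -> total=9
Click 3 (3,1) count=4: revealed 1 new [(3,1)] -> total=10

Answer: ......
......
......
.#.###
...###
...###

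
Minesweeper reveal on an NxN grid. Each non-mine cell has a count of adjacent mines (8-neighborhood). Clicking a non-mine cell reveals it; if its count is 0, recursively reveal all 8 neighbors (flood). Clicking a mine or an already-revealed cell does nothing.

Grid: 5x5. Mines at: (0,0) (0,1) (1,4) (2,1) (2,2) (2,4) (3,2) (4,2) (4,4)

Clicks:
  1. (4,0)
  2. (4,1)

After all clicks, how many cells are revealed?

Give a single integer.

Click 1 (4,0) count=0: revealed 4 new [(3,0) (3,1) (4,0) (4,1)] -> total=4
Click 2 (4,1) count=2: revealed 0 new [(none)] -> total=4

Answer: 4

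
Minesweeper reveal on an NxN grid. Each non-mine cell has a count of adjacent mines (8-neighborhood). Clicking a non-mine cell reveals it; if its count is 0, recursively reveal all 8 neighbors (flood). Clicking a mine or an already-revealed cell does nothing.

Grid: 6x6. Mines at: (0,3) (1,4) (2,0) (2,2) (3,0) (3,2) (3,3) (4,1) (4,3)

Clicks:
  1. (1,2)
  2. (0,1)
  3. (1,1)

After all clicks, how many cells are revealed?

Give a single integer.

Answer: 6

Derivation:
Click 1 (1,2) count=2: revealed 1 new [(1,2)] -> total=1
Click 2 (0,1) count=0: revealed 5 new [(0,0) (0,1) (0,2) (1,0) (1,1)] -> total=6
Click 3 (1,1) count=2: revealed 0 new [(none)] -> total=6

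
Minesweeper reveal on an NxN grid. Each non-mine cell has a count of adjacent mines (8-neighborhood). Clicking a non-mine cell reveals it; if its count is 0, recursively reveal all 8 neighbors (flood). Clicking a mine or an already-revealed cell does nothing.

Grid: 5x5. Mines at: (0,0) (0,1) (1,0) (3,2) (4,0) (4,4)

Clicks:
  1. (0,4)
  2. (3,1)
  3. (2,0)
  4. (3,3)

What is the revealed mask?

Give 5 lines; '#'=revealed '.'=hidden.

Click 1 (0,4) count=0: revealed 11 new [(0,2) (0,3) (0,4) (1,2) (1,3) (1,4) (2,2) (2,3) (2,4) (3,3) (3,4)] -> total=11
Click 2 (3,1) count=2: revealed 1 new [(3,1)] -> total=12
Click 3 (2,0) count=1: revealed 1 new [(2,0)] -> total=13
Click 4 (3,3) count=2: revealed 0 new [(none)] -> total=13

Answer: ..###
..###
#.###
.#.##
.....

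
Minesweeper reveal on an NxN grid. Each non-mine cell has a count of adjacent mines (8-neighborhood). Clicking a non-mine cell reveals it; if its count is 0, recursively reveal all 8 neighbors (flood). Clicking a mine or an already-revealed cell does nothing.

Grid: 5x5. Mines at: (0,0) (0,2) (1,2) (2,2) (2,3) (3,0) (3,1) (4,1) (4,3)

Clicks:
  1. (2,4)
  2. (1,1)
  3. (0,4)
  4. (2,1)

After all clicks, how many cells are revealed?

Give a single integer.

Click 1 (2,4) count=1: revealed 1 new [(2,4)] -> total=1
Click 2 (1,1) count=4: revealed 1 new [(1,1)] -> total=2
Click 3 (0,4) count=0: revealed 4 new [(0,3) (0,4) (1,3) (1,4)] -> total=6
Click 4 (2,1) count=4: revealed 1 new [(2,1)] -> total=7

Answer: 7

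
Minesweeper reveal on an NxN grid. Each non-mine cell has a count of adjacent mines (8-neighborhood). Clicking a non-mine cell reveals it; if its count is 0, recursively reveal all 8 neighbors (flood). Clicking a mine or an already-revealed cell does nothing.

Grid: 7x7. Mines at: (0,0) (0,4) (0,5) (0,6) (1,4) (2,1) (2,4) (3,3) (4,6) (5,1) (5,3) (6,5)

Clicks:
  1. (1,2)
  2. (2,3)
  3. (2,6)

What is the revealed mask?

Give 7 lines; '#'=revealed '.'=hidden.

Answer: .......
..#..##
...#.##
.....##
.......
.......
.......

Derivation:
Click 1 (1,2) count=1: revealed 1 new [(1,2)] -> total=1
Click 2 (2,3) count=3: revealed 1 new [(2,3)] -> total=2
Click 3 (2,6) count=0: revealed 6 new [(1,5) (1,6) (2,5) (2,6) (3,5) (3,6)] -> total=8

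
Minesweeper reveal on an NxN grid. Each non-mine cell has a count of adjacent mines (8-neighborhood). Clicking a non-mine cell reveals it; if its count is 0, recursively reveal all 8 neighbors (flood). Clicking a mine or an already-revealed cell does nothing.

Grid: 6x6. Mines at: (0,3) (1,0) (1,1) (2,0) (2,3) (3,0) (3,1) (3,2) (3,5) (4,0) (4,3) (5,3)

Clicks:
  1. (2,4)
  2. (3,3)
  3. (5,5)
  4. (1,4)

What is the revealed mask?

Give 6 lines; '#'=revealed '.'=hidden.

Click 1 (2,4) count=2: revealed 1 new [(2,4)] -> total=1
Click 2 (3,3) count=3: revealed 1 new [(3,3)] -> total=2
Click 3 (5,5) count=0: revealed 4 new [(4,4) (4,5) (5,4) (5,5)] -> total=6
Click 4 (1,4) count=2: revealed 1 new [(1,4)] -> total=7

Answer: ......
....#.
....#.
...#..
....##
....##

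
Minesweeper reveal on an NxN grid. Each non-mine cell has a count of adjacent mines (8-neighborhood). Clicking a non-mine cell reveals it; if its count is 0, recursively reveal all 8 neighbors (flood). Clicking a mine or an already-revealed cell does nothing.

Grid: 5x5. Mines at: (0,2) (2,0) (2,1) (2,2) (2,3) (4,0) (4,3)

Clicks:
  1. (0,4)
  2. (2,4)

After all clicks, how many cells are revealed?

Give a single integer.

Answer: 5

Derivation:
Click 1 (0,4) count=0: revealed 4 new [(0,3) (0,4) (1,3) (1,4)] -> total=4
Click 2 (2,4) count=1: revealed 1 new [(2,4)] -> total=5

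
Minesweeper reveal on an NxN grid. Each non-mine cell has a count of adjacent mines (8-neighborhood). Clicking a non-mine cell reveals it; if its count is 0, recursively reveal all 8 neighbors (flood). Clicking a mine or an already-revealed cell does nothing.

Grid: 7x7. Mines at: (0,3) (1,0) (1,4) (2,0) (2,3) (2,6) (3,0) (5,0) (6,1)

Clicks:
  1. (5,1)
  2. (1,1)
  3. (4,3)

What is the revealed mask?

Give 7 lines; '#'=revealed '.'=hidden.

Answer: .......
.#.....
.......
.######
.######
.######
..#####

Derivation:
Click 1 (5,1) count=2: revealed 1 new [(5,1)] -> total=1
Click 2 (1,1) count=2: revealed 1 new [(1,1)] -> total=2
Click 3 (4,3) count=0: revealed 22 new [(3,1) (3,2) (3,3) (3,4) (3,5) (3,6) (4,1) (4,2) (4,3) (4,4) (4,5) (4,6) (5,2) (5,3) (5,4) (5,5) (5,6) (6,2) (6,3) (6,4) (6,5) (6,6)] -> total=24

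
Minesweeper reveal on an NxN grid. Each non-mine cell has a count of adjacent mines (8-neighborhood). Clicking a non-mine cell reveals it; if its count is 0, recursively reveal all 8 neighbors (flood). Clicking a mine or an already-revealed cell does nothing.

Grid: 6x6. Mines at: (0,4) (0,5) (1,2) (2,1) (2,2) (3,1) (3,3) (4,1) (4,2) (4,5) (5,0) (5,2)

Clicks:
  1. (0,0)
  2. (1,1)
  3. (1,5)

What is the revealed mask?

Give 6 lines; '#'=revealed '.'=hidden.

Click 1 (0,0) count=0: revealed 4 new [(0,0) (0,1) (1,0) (1,1)] -> total=4
Click 2 (1,1) count=3: revealed 0 new [(none)] -> total=4
Click 3 (1,5) count=2: revealed 1 new [(1,5)] -> total=5

Answer: ##....
##...#
......
......
......
......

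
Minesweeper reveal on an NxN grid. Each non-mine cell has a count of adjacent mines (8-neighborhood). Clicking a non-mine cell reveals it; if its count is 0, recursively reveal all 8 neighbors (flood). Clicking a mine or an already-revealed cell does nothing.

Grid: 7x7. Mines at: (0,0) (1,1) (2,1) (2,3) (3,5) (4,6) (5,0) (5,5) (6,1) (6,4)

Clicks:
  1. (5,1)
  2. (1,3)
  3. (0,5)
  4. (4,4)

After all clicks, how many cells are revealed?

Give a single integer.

Click 1 (5,1) count=2: revealed 1 new [(5,1)] -> total=1
Click 2 (1,3) count=1: revealed 1 new [(1,3)] -> total=2
Click 3 (0,5) count=0: revealed 12 new [(0,2) (0,3) (0,4) (0,5) (0,6) (1,2) (1,4) (1,5) (1,6) (2,4) (2,5) (2,6)] -> total=14
Click 4 (4,4) count=2: revealed 1 new [(4,4)] -> total=15

Answer: 15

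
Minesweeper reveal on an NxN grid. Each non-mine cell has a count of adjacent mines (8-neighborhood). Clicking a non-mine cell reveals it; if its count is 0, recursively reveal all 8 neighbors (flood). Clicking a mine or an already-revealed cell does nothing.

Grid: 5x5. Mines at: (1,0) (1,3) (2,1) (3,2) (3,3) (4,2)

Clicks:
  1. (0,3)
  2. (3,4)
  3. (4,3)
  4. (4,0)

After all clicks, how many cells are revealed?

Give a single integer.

Answer: 7

Derivation:
Click 1 (0,3) count=1: revealed 1 new [(0,3)] -> total=1
Click 2 (3,4) count=1: revealed 1 new [(3,4)] -> total=2
Click 3 (4,3) count=3: revealed 1 new [(4,3)] -> total=3
Click 4 (4,0) count=0: revealed 4 new [(3,0) (3,1) (4,0) (4,1)] -> total=7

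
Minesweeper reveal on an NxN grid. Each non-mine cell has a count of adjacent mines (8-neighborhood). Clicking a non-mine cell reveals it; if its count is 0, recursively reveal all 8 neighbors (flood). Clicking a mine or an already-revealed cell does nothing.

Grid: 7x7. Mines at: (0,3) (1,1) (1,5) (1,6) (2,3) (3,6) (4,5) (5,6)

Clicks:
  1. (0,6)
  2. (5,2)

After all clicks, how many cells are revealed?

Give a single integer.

Answer: 26

Derivation:
Click 1 (0,6) count=2: revealed 1 new [(0,6)] -> total=1
Click 2 (5,2) count=0: revealed 25 new [(2,0) (2,1) (2,2) (3,0) (3,1) (3,2) (3,3) (3,4) (4,0) (4,1) (4,2) (4,3) (4,4) (5,0) (5,1) (5,2) (5,3) (5,4) (5,5) (6,0) (6,1) (6,2) (6,3) (6,4) (6,5)] -> total=26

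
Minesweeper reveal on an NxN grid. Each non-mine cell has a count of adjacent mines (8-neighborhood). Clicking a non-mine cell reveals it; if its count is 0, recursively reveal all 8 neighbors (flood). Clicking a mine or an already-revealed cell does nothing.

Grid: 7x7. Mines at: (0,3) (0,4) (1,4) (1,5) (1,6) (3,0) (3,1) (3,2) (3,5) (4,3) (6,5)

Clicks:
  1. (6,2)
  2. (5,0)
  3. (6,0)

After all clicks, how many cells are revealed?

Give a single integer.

Answer: 13

Derivation:
Click 1 (6,2) count=0: revealed 13 new [(4,0) (4,1) (4,2) (5,0) (5,1) (5,2) (5,3) (5,4) (6,0) (6,1) (6,2) (6,3) (6,4)] -> total=13
Click 2 (5,0) count=0: revealed 0 new [(none)] -> total=13
Click 3 (6,0) count=0: revealed 0 new [(none)] -> total=13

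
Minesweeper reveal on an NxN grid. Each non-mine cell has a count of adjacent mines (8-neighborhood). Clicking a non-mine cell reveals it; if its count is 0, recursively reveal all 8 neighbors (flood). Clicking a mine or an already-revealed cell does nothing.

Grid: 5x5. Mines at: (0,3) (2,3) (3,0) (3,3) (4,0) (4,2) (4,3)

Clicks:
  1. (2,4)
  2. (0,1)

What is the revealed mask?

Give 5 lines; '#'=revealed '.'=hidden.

Answer: ###..
###..
###.#
.....
.....

Derivation:
Click 1 (2,4) count=2: revealed 1 new [(2,4)] -> total=1
Click 2 (0,1) count=0: revealed 9 new [(0,0) (0,1) (0,2) (1,0) (1,1) (1,2) (2,0) (2,1) (2,2)] -> total=10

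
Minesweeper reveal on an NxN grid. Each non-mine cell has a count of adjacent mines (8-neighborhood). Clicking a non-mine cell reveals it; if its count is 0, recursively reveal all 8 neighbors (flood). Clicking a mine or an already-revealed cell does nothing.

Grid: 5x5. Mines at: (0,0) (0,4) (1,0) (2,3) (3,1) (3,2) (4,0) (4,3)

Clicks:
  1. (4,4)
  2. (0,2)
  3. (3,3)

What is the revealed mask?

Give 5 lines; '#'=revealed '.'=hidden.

Answer: .###.
.###.
.....
...#.
....#

Derivation:
Click 1 (4,4) count=1: revealed 1 new [(4,4)] -> total=1
Click 2 (0,2) count=0: revealed 6 new [(0,1) (0,2) (0,3) (1,1) (1,2) (1,3)] -> total=7
Click 3 (3,3) count=3: revealed 1 new [(3,3)] -> total=8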